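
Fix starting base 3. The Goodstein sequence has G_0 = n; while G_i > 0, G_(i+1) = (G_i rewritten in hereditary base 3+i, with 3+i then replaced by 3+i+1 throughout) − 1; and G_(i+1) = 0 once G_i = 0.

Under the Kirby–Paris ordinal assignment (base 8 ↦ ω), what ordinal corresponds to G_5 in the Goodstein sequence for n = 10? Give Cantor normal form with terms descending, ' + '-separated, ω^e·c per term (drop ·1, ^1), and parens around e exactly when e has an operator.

ω·4 + 1

10 —HB3→ 3^2 + 1 —bump→ 4^2 + 1 = 17 —(−1)→ 16
16 —HB4→ 4^2 —bump→ 5^2 = 25 —(−1)→ 24
24 —HB5→ 4·5 + 4 —bump→ 4·6 + 4 = 28 —(−1)→ 27
27 —HB6→ 4·6 + 3 —bump→ 4·7 + 3 = 31 —(−1)→ 30
30 —HB7→ 4·7 + 2 —bump→ 4·8 + 2 = 34 —(−1)→ 33
33 —HB8→ 4·8 + 1 —bump→ 4·9 + 1 = 37 —(−1)→ 36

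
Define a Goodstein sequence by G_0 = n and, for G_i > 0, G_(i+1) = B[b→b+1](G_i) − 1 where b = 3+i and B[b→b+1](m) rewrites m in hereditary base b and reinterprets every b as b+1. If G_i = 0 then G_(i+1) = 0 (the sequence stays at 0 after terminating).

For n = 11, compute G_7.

51

[0] 11 ≡ 3^2 + 2 (base 3). Lift 4: 18. −1: 17.
[1] 17 ≡ 4^2 + 1 (base 4). Lift 5: 26. −1: 25.
[2] 25 ≡ 5^2 (base 5). Lift 6: 36. −1: 35.
[3] 35 ≡ 5·6 + 5 (base 6). Lift 7: 40. −1: 39.
[4] 39 ≡ 5·7 + 4 (base 7). Lift 8: 44. −1: 43.
[5] 43 ≡ 5·8 + 3 (base 8). Lift 9: 48. −1: 47.
[6] 47 ≡ 5·9 + 2 (base 9). Lift 10: 52. −1: 51.
[7] 51 ≡ 5·10 + 1 (base 10). Lift 11: 56. −1: 55.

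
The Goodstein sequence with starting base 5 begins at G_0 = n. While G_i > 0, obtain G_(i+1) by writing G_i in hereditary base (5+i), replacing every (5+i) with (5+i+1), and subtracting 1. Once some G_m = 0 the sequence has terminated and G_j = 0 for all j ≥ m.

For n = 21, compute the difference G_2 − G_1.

3

G_0 = 21. HB_5(21) = 4·5 + 1. Bump = 25. G_1 = 24.
G_1 = 24. HB_6(24) = 4·6. Bump = 28. G_2 = 27.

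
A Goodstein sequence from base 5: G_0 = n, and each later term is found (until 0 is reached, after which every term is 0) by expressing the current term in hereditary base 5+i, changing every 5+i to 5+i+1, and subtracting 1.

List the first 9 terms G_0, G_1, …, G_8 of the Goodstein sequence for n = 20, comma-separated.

20, 23, 25, 27, 29, 31, 33, 35, 36

base 5: 20 = 4·5; at 6: 4·6 = 24; next = 23
base 6: 23 = 3·6 + 5; at 7: 3·7 + 5 = 26; next = 25
base 7: 25 = 3·7 + 4; at 8: 3·8 + 4 = 28; next = 27
base 8: 27 = 3·8 + 3; at 9: 3·9 + 3 = 30; next = 29
base 9: 29 = 3·9 + 2; at 10: 3·10 + 2 = 32; next = 31
base 10: 31 = 3·10 + 1; at 11: 3·11 + 1 = 34; next = 33
base 11: 33 = 3·11; at 12: 3·12 = 36; next = 35
base 12: 35 = 2·12 + 11; at 13: 2·13 + 11 = 37; next = 36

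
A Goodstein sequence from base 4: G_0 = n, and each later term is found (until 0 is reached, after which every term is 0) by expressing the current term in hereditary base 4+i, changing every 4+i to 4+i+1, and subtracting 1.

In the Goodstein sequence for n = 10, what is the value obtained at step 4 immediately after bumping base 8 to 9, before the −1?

G_0 = 10. HB_4(10) = 2·4 + 2. Bump = 12. G_1 = 11.
G_1 = 11. HB_5(11) = 2·5 + 1. Bump = 13. G_2 = 12.
G_2 = 12. HB_6(12) = 2·6. Bump = 14. G_3 = 13.
G_3 = 13. HB_7(13) = 7 + 6. Bump = 14. G_4 = 13.
G_4 = 13. HB_8(13) = 8 + 5. Bump = 14. G_5 = 13.

14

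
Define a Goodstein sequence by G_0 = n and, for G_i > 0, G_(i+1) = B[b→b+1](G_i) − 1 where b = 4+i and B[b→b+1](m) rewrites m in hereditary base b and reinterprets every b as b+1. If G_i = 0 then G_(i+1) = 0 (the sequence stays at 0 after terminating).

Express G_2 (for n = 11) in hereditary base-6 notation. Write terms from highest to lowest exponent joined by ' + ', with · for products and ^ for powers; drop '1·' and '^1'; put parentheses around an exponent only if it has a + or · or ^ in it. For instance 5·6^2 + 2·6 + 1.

base 4: 11 = 2·4 + 3; at 5: 2·5 + 3 = 13; next = 12
base 5: 12 = 2·5 + 2; at 6: 2·6 + 2 = 14; next = 13

2·6 + 1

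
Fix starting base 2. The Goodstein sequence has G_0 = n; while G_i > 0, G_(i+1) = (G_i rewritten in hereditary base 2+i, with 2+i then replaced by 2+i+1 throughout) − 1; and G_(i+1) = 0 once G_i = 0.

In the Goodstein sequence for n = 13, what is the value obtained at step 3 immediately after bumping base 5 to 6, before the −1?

base 2: 13 = 2^(2 + 1) + 2^2 + 1; at 3: 3^(3 + 1) + 3^3 + 1 = 109; next = 108
base 3: 108 = 3^(3 + 1) + 3^3; at 4: 4^(4 + 1) + 4^4 = 1280; next = 1279
base 4: 1279 = 4^(4 + 1) + 3·4^3 + 3·4^2 + 3·4 + 3; at 5: 5^(5 + 1) + 3·5^3 + 3·5^2 + 3·5 + 3 = 16093; next = 16092
base 5: 16092 = 5^(5 + 1) + 3·5^3 + 3·5^2 + 3·5 + 2; at 6: 6^(6 + 1) + 3·6^3 + 3·6^2 + 3·6 + 2 = 280712; next = 280711

280712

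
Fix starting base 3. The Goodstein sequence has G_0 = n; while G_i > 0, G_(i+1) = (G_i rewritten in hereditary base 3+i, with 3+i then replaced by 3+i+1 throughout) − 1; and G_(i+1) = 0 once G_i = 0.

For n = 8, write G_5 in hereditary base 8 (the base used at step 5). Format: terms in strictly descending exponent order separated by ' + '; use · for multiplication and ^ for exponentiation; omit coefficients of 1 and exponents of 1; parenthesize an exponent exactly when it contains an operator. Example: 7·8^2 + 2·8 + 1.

(0) 8|_3 = 2·3 + 2 ↦ 2·4 + 2|_4 = 10 ⇒ 9
(1) 9|_4 = 2·4 + 1 ↦ 2·5 + 1|_5 = 11 ⇒ 10
(2) 10|_5 = 2·5 ↦ 2·6|_6 = 12 ⇒ 11
(3) 11|_6 = 6 + 5 ↦ 7 + 5|_7 = 12 ⇒ 11
(4) 11|_7 = 7 + 4 ↦ 8 + 4|_8 = 12 ⇒ 11
(5) 11|_8 = 8 + 3 ↦ 9 + 3|_9 = 12 ⇒ 11

8 + 3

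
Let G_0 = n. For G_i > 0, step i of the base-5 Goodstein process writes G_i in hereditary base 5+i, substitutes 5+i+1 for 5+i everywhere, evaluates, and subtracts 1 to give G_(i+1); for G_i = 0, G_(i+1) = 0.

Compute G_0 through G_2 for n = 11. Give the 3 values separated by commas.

11, 12, 13

(0) 11|_5 = 2·5 + 1 ↦ 2·6 + 1|_6 = 13 ⇒ 12
(1) 12|_6 = 2·6 ↦ 2·7|_7 = 14 ⇒ 13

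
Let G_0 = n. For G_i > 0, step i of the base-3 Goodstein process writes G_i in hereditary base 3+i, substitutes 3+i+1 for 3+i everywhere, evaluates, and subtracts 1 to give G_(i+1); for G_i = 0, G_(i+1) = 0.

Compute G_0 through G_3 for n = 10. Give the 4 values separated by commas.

10, 16, 24, 27

G_0=10  [base 3] 3^2 + 1  →[3↦4]→  4^2 + 1 = 17  −1 ⇒ G_1=16
G_1=16  [base 4] 4^2  →[4↦5]→  5^2 = 25  −1 ⇒ G_2=24
G_2=24  [base 5] 4·5 + 4  →[5↦6]→  4·6 + 4 = 28  −1 ⇒ G_3=27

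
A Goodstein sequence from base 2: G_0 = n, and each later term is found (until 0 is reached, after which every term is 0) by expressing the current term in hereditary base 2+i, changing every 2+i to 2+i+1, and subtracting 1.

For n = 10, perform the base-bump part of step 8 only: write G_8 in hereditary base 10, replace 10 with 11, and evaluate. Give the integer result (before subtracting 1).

1426559238831

G_0=10  [base 2] 2^(2 + 1) + 2  →[2↦3]→  3^(3 + 1) + 3 = 84  −1 ⇒ G_1=83
G_1=83  [base 3] 3^(3 + 1) + 2  →[3↦4]→  4^(4 + 1) + 2 = 1026  −1 ⇒ G_2=1025
G_2=1025  [base 4] 4^(4 + 1) + 1  →[4↦5]→  5^(5 + 1) + 1 = 15626  −1 ⇒ G_3=15625
G_3=15625  [base 5] 5^(5 + 1)  →[5↦6]→  6^(6 + 1) = 279936  −1 ⇒ G_4=279935
G_4=279935  [base 6] 5·6^6 + 5·6^5 + 5·6^4 + 5·6^3 + 5·6^2 + 5·6 + 5  →[6↦7]→  5·7^7 + 5·7^5 + 5·7^4 + 5·7^3 + 5·7^2 + 5·7 + 5 = 4215755  −1 ⇒ G_5=4215754
G_5=4215754  [base 7] 5·7^7 + 5·7^5 + 5·7^4 + 5·7^3 + 5·7^2 + 5·7 + 4  →[7↦8]→  5·8^8 + 5·8^5 + 5·8^4 + 5·8^3 + 5·8^2 + 5·8 + 4 = 84073324  −1 ⇒ G_6=84073323
G_6=84073323  [base 8] 5·8^8 + 5·8^5 + 5·8^4 + 5·8^3 + 5·8^2 + 5·8 + 3  →[8↦9]→  5·9^9 + 5·9^5 + 5·9^4 + 5·9^3 + 5·9^2 + 5·9 + 3 = 1937434593  −1 ⇒ G_7=1937434592
G_7=1937434592  [base 9] 5·9^9 + 5·9^5 + 5·9^4 + 5·9^3 + 5·9^2 + 5·9 + 2  →[9↦10]→  5·10^10 + 5·10^5 + 5·10^4 + 5·10^3 + 5·10^2 + 5·10 + 2 = 50000555552  −1 ⇒ G_8=50000555551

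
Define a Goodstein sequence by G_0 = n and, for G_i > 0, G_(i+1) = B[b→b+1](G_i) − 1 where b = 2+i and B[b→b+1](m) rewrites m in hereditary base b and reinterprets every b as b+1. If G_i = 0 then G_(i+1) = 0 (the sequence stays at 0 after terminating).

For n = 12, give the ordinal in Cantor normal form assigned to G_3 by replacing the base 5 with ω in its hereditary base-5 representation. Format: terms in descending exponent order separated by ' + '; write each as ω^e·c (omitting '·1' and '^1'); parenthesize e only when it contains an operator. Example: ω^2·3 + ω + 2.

(0) 12|_2 = 2^(2 + 1) + 2^2 ↦ 3^(3 + 1) + 3^3|_3 = 108 ⇒ 107
(1) 107|_3 = 3^(3 + 1) + 2·3^2 + 2·3 + 2 ↦ 4^(4 + 1) + 2·4^2 + 2·4 + 2|_4 = 1066 ⇒ 1065
(2) 1065|_4 = 4^(4 + 1) + 2·4^2 + 2·4 + 1 ↦ 5^(5 + 1) + 2·5^2 + 2·5 + 1|_5 = 15686 ⇒ 15685
(3) 15685|_5 = 5^(5 + 1) + 2·5^2 + 2·5 ↦ 6^(6 + 1) + 2·6^2 + 2·6|_6 = 280020 ⇒ 280019

ω^(ω + 1) + ω^2·2 + ω·2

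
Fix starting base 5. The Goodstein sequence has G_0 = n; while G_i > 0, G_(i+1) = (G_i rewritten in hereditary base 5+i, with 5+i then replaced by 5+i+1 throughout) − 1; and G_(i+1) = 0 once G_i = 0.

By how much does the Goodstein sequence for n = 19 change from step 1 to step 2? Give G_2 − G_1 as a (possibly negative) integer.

base 5: 19 = 3·5 + 4; at 6: 3·6 + 4 = 22; next = 21
base 6: 21 = 3·6 + 3; at 7: 3·7 + 3 = 24; next = 23

2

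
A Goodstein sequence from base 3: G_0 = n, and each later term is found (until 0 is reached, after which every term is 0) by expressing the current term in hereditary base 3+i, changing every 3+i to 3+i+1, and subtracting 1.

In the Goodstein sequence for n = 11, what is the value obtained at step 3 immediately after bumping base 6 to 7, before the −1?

40

step 0: 11 = 3^2 + 2; sub 4 for 3: 4^2 + 2; = 18; G_1 = 18−1 = 17
step 1: 17 = 4^2 + 1; sub 5 for 4: 5^2 + 1; = 26; G_2 = 26−1 = 25
step 2: 25 = 5^2; sub 6 for 5: 6^2; = 36; G_3 = 36−1 = 35
step 3: 35 = 5·6 + 5; sub 7 for 6: 5·7 + 5; = 40; G_4 = 40−1 = 39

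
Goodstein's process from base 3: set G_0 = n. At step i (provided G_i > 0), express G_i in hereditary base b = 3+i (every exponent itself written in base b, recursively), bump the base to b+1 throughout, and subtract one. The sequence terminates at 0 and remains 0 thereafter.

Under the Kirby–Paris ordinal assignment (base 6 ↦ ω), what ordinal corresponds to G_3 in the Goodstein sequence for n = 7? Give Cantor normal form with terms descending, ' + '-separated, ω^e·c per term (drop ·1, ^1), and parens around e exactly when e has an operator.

7 —HB3→ 2·3 + 1 —bump→ 2·4 + 1 = 9 —(−1)→ 8
8 —HB4→ 2·4 —bump→ 2·5 = 10 —(−1)→ 9
9 —HB5→ 5 + 4 —bump→ 6 + 4 = 10 —(−1)→ 9
9 —HB6→ 6 + 3 —bump→ 7 + 3 = 10 —(−1)→ 9

ω + 3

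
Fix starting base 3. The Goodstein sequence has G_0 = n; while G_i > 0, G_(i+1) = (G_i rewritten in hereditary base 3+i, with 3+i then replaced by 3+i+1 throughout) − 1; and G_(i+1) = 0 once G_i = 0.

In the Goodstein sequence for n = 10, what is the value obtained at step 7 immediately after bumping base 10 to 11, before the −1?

G_0=10  [base 3] 3^2 + 1  →[3↦4]→  4^2 + 1 = 17  −1 ⇒ G_1=16
G_1=16  [base 4] 4^2  →[4↦5]→  5^2 = 25  −1 ⇒ G_2=24
G_2=24  [base 5] 4·5 + 4  →[5↦6]→  4·6 + 4 = 28  −1 ⇒ G_3=27
G_3=27  [base 6] 4·6 + 3  →[6↦7]→  4·7 + 3 = 31  −1 ⇒ G_4=30
G_4=30  [base 7] 4·7 + 2  →[7↦8]→  4·8 + 2 = 34  −1 ⇒ G_5=33
G_5=33  [base 8] 4·8 + 1  →[8↦9]→  4·9 + 1 = 37  −1 ⇒ G_6=36
G_6=36  [base 9] 4·9  →[9↦10]→  4·10 = 40  −1 ⇒ G_7=39

42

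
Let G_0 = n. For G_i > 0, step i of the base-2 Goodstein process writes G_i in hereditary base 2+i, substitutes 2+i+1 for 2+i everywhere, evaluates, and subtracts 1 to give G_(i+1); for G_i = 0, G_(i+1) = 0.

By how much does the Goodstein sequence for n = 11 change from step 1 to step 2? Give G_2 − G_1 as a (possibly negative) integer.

i=0: 11 = 2^(2 + 1) + 2 + 1 (b=2); 2→3: 3^(3 + 1) + 3 + 1 = 85; 85−1 = 84
i=1: 84 = 3^(3 + 1) + 3 (b=3); 3→4: 4^(4 + 1) + 4 = 1028; 1028−1 = 1027

943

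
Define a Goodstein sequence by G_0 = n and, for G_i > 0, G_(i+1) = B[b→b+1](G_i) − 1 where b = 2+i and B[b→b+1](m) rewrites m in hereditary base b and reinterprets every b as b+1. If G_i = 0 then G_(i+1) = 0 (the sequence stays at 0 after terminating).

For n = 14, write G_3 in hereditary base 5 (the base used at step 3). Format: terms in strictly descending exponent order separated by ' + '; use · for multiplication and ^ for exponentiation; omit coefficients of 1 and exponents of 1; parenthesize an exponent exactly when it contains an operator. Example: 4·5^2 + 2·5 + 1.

5^(5 + 1) + 5^5

G_0=14  [base 2] 2^(2 + 1) + 2^2 + 2  →[2↦3]→  3^(3 + 1) + 3^3 + 3 = 111  −1 ⇒ G_1=110
G_1=110  [base 3] 3^(3 + 1) + 3^3 + 2  →[3↦4]→  4^(4 + 1) + 4^4 + 2 = 1282  −1 ⇒ G_2=1281
G_2=1281  [base 4] 4^(4 + 1) + 4^4 + 1  →[4↦5]→  5^(5 + 1) + 5^5 + 1 = 18751  −1 ⇒ G_3=18750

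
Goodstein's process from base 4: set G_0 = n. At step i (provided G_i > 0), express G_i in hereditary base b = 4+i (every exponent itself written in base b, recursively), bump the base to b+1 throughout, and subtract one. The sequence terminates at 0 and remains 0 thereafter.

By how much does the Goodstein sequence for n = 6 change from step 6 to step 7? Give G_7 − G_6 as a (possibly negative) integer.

-1

6 —HB4→ 4 + 2 —bump→ 5 + 2 = 7 —(−1)→ 6
6 —HB5→ 5 + 1 —bump→ 6 + 1 = 7 —(−1)→ 6
6 —HB6→ 6 —bump→ 7 = 7 —(−1)→ 6
6 —HB7→ 6 —bump→ 6 = 6 —(−1)→ 5
5 —HB8→ 5 —bump→ 5 = 5 —(−1)→ 4
4 —HB9→ 4 —bump→ 4 = 4 —(−1)→ 3
3 —HB10→ 3 —bump→ 3 = 3 —(−1)→ 2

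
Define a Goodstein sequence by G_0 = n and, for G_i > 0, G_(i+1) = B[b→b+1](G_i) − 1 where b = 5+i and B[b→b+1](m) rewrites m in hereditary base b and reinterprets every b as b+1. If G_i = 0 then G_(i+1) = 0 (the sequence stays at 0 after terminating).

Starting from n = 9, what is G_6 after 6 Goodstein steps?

i=0: 9 = 5 + 4 (b=5); 5→6: 6 + 4 = 10; 10−1 = 9
i=1: 9 = 6 + 3 (b=6); 6→7: 7 + 3 = 10; 10−1 = 9
i=2: 9 = 7 + 2 (b=7); 7→8: 8 + 2 = 10; 10−1 = 9
i=3: 9 = 8 + 1 (b=8); 8→9: 9 + 1 = 10; 10−1 = 9
i=4: 9 = 9 (b=9); 9→10: 10 = 10; 10−1 = 9
i=5: 9 = 9 (b=10); 10→11: 9 = 9; 9−1 = 8
i=6: 8 = 8 (b=11); 11→12: 8 = 8; 8−1 = 7

8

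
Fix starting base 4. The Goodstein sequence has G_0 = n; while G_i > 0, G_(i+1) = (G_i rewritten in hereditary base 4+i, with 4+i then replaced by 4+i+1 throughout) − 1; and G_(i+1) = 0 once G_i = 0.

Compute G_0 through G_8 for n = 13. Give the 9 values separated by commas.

G_0=13  [base 4] 3·4 + 1  →[4↦5]→  3·5 + 1 = 16  −1 ⇒ G_1=15
G_1=15  [base 5] 3·5  →[5↦6]→  3·6 = 18  −1 ⇒ G_2=17
G_2=17  [base 6] 2·6 + 5  →[6↦7]→  2·7 + 5 = 19  −1 ⇒ G_3=18
G_3=18  [base 7] 2·7 + 4  →[7↦8]→  2·8 + 4 = 20  −1 ⇒ G_4=19
G_4=19  [base 8] 2·8 + 3  →[8↦9]→  2·9 + 3 = 21  −1 ⇒ G_5=20
G_5=20  [base 9] 2·9 + 2  →[9↦10]→  2·10 + 2 = 22  −1 ⇒ G_6=21
G_6=21  [base 10] 2·10 + 1  →[10↦11]→  2·11 + 1 = 23  −1 ⇒ G_7=22
G_7=22  [base 11] 2·11  →[11↦12]→  2·12 = 24  −1 ⇒ G_8=23

13, 15, 17, 18, 19, 20, 21, 22, 23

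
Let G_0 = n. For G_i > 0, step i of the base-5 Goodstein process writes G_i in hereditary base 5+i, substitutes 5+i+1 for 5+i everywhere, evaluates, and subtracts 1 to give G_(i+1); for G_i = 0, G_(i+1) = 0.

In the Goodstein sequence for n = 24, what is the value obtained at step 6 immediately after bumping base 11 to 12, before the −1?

44

base 5: 24 = 4·5 + 4; at 6: 4·6 + 4 = 28; next = 27
base 6: 27 = 4·6 + 3; at 7: 4·7 + 3 = 31; next = 30
base 7: 30 = 4·7 + 2; at 8: 4·8 + 2 = 34; next = 33
base 8: 33 = 4·8 + 1; at 9: 4·9 + 1 = 37; next = 36
base 9: 36 = 4·9; at 10: 4·10 = 40; next = 39
base 10: 39 = 3·10 + 9; at 11: 3·11 + 9 = 42; next = 41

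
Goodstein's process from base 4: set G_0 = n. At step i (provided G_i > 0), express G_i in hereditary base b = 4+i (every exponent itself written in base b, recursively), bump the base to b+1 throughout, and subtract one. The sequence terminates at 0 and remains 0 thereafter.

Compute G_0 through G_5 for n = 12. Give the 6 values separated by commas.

12, 14, 15, 16, 17, 18

(0) 12|_4 = 3·4 ↦ 3·5|_5 = 15 ⇒ 14
(1) 14|_5 = 2·5 + 4 ↦ 2·6 + 4|_6 = 16 ⇒ 15
(2) 15|_6 = 2·6 + 3 ↦ 2·7 + 3|_7 = 17 ⇒ 16
(3) 16|_7 = 2·7 + 2 ↦ 2·8 + 2|_8 = 18 ⇒ 17
(4) 17|_8 = 2·8 + 1 ↦ 2·9 + 1|_9 = 19 ⇒ 18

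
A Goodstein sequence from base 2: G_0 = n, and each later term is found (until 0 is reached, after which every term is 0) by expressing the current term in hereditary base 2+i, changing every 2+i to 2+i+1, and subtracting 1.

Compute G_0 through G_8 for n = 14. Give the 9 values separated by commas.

G_0 = 14. HB_2(14) = 2^(2 + 1) + 2^2 + 2. Bump = 111. G_1 = 110.
G_1 = 110. HB_3(110) = 3^(3 + 1) + 3^3 + 2. Bump = 1282. G_2 = 1281.
G_2 = 1281. HB_4(1281) = 4^(4 + 1) + 4^4 + 1. Bump = 18751. G_3 = 18750.
G_3 = 18750. HB_5(18750) = 5^(5 + 1) + 5^5. Bump = 326592. G_4 = 326591.
G_4 = 326591. HB_6(326591) = 6^(6 + 1) + 5·6^5 + 5·6^4 + 5·6^3 + 5·6^2 + 5·6 + 5. Bump = 5862841. G_5 = 5862840.
G_5 = 5862840. HB_7(5862840) = 7^(7 + 1) + 5·7^5 + 5·7^4 + 5·7^3 + 5·7^2 + 5·7 + 4. Bump = 134404972. G_6 = 134404971.
G_6 = 134404971. HB_8(134404971) = 8^(8 + 1) + 5·8^5 + 5·8^4 + 5·8^3 + 5·8^2 + 5·8 + 3. Bump = 3487116549. G_7 = 3487116548.
G_7 = 3487116548. HB_9(3487116548) = 9^(9 + 1) + 5·9^5 + 5·9^4 + 5·9^3 + 5·9^2 + 5·9 + 2. Bump = 100000555552. G_8 = 100000555551.

14, 110, 1281, 18750, 326591, 5862840, 134404971, 3487116548, 100000555551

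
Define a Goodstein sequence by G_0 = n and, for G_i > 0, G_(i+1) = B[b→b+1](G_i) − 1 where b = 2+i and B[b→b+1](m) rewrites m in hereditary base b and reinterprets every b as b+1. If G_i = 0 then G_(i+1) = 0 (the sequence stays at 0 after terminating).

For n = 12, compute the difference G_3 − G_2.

G_0 = 12. HB_2(12) = 2^(2 + 1) + 2^2. Bump = 108. G_1 = 107.
G_1 = 107. HB_3(107) = 3^(3 + 1) + 2·3^2 + 2·3 + 2. Bump = 1066. G_2 = 1065.
G_2 = 1065. HB_4(1065) = 4^(4 + 1) + 2·4^2 + 2·4 + 1. Bump = 15686. G_3 = 15685.

14620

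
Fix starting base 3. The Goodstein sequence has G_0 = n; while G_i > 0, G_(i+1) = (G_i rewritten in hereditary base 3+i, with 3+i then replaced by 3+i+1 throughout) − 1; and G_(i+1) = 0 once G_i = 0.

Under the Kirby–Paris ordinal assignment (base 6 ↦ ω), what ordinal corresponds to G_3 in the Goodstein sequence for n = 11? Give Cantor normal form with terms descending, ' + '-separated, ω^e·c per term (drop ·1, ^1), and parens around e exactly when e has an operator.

(0) 11|_3 = 3^2 + 2 ↦ 4^2 + 2|_4 = 18 ⇒ 17
(1) 17|_4 = 4^2 + 1 ↦ 5^2 + 1|_5 = 26 ⇒ 25
(2) 25|_5 = 5^2 ↦ 6^2|_6 = 36 ⇒ 35
(3) 35|_6 = 5·6 + 5 ↦ 5·7 + 5|_7 = 40 ⇒ 39

ω·5 + 5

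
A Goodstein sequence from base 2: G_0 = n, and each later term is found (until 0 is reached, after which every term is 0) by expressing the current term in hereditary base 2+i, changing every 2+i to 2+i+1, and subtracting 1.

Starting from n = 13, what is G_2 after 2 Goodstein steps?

G_0=13  [base 2] 2^(2 + 1) + 2^2 + 1  →[2↦3]→  3^(3 + 1) + 3^3 + 1 = 109  −1 ⇒ G_1=108
G_1=108  [base 3] 3^(3 + 1) + 3^3  →[3↦4]→  4^(4 + 1) + 4^4 = 1280  −1 ⇒ G_2=1279
G_2=1279  [base 4] 4^(4 + 1) + 3·4^3 + 3·4^2 + 3·4 + 3  →[4↦5]→  5^(5 + 1) + 3·5^3 + 3·5^2 + 3·5 + 3 = 16093  −1 ⇒ G_3=16092

1279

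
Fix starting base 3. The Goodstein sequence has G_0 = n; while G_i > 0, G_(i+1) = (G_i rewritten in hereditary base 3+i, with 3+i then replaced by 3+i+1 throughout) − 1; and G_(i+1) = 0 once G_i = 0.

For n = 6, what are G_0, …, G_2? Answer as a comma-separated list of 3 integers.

6, 7, 7

base 3: 6 = 2·3; at 4: 2·4 = 8; next = 7
base 4: 7 = 4 + 3; at 5: 5 + 3 = 8; next = 7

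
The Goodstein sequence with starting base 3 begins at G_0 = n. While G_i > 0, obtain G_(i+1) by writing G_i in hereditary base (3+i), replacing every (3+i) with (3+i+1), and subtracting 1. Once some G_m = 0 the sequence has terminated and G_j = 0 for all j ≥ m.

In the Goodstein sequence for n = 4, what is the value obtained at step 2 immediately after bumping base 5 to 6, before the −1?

base 3: 4 = 3 + 1; at 4: 4 + 1 = 5; next = 4
base 4: 4 = 4; at 5: 5 = 5; next = 4
base 5: 4 = 4; at 6: 4 = 4; next = 3

4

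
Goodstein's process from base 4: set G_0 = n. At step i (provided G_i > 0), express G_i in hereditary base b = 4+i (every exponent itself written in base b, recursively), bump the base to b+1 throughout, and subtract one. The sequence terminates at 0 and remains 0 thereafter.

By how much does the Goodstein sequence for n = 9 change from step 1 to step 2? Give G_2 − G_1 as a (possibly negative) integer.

[0] 9 ≡ 2·4 + 1 (base 4). Lift 5: 11. −1: 10.
[1] 10 ≡ 2·5 (base 5). Lift 6: 12. −1: 11.

1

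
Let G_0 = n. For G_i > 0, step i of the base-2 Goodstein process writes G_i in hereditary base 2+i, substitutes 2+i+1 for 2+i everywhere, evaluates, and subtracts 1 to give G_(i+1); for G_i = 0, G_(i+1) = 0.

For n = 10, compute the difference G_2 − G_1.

step 0: 10 = 2^(2 + 1) + 2; sub 3 for 2: 3^(3 + 1) + 3; = 84; G_1 = 84−1 = 83
step 1: 83 = 3^(3 + 1) + 2; sub 4 for 3: 4^(4 + 1) + 2; = 1026; G_2 = 1026−1 = 1025

942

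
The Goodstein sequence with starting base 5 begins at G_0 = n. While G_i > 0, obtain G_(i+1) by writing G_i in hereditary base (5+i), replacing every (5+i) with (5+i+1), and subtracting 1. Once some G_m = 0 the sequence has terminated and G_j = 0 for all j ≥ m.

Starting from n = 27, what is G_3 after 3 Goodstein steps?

63

i=0: 27 = 5^2 + 2 (b=5); 5→6: 6^2 + 2 = 38; 38−1 = 37
i=1: 37 = 6^2 + 1 (b=6); 6→7: 7^2 + 1 = 50; 50−1 = 49
i=2: 49 = 7^2 (b=7); 7→8: 8^2 = 64; 64−1 = 63
i=3: 63 = 7·8 + 7 (b=8); 8→9: 7·9 + 7 = 70; 70−1 = 69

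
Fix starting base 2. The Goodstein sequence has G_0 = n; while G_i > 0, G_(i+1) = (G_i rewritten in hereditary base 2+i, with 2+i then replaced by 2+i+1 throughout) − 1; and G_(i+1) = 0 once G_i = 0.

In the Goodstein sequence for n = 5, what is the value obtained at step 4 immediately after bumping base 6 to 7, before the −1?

G_0 = 5. HB_2(5) = 2^2 + 1. Bump = 28. G_1 = 27.
G_1 = 27. HB_3(27) = 3^3. Bump = 256. G_2 = 255.
G_2 = 255. HB_4(255) = 3·4^3 + 3·4^2 + 3·4 + 3. Bump = 468. G_3 = 467.
G_3 = 467. HB_5(467) = 3·5^3 + 3·5^2 + 3·5 + 2. Bump = 776. G_4 = 775.

1198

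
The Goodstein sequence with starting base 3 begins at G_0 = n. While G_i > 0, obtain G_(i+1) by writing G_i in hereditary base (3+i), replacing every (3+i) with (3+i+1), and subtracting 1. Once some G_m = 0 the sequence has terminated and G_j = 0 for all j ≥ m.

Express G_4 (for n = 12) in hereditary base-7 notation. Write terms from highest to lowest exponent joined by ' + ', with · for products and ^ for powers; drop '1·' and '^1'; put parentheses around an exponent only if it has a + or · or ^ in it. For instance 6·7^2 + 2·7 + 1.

G_0=12  [base 3] 3^2 + 3  →[3↦4]→  4^2 + 4 = 20  −1 ⇒ G_1=19
G_1=19  [base 4] 4^2 + 3  →[4↦5]→  5^2 + 3 = 28  −1 ⇒ G_2=27
G_2=27  [base 5] 5^2 + 2  →[5↦6]→  6^2 + 2 = 38  −1 ⇒ G_3=37
G_3=37  [base 6] 6^2 + 1  →[6↦7]→  7^2 + 1 = 50  −1 ⇒ G_4=49
G_4=49  [base 7] 7^2  →[7↦8]→  8^2 = 64  −1 ⇒ G_5=63

7^2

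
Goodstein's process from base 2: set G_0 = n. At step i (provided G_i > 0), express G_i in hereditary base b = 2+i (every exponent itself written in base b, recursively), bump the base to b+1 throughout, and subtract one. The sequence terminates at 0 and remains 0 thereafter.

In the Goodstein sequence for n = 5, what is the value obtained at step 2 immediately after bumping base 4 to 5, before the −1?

step 0: 5 = 2^2 + 1; sub 3 for 2: 3^3 + 1; = 28; G_1 = 28−1 = 27
step 1: 27 = 3^3; sub 4 for 3: 4^4; = 256; G_2 = 256−1 = 255
step 2: 255 = 3·4^3 + 3·4^2 + 3·4 + 3; sub 5 for 4: 3·5^3 + 3·5^2 + 3·5 + 3; = 468; G_3 = 468−1 = 467

468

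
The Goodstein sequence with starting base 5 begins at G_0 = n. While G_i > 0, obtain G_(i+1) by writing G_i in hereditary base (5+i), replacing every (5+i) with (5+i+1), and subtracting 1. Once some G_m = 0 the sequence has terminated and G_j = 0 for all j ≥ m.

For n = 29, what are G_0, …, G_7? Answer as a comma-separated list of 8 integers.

base 5: 29 = 5^2 + 4; at 6: 6^2 + 4 = 40; next = 39
base 6: 39 = 6^2 + 3; at 7: 7^2 + 3 = 52; next = 51
base 7: 51 = 7^2 + 2; at 8: 8^2 + 2 = 66; next = 65
base 8: 65 = 8^2 + 1; at 9: 9^2 + 1 = 82; next = 81
base 9: 81 = 9^2; at 10: 10^2 = 100; next = 99
base 10: 99 = 9·10 + 9; at 11: 9·11 + 9 = 108; next = 107
base 11: 107 = 9·11 + 8; at 12: 9·12 + 8 = 116; next = 115

29, 39, 51, 65, 81, 99, 107, 115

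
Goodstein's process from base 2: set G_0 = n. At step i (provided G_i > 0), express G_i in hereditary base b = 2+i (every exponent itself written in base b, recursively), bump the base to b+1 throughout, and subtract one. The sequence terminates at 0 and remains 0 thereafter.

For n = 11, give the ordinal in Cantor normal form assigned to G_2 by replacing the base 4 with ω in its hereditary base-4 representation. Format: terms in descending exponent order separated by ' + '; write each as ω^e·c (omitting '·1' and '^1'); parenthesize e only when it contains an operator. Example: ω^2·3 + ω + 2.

ω^(ω + 1) + 3

G_0=11  [base 2] 2^(2 + 1) + 2 + 1  →[2↦3]→  3^(3 + 1) + 3 + 1 = 85  −1 ⇒ G_1=84
G_1=84  [base 3] 3^(3 + 1) + 3  →[3↦4]→  4^(4 + 1) + 4 = 1028  −1 ⇒ G_2=1027
G_2=1027  [base 4] 4^(4 + 1) + 3  →[4↦5]→  5^(5 + 1) + 3 = 15628  −1 ⇒ G_3=15627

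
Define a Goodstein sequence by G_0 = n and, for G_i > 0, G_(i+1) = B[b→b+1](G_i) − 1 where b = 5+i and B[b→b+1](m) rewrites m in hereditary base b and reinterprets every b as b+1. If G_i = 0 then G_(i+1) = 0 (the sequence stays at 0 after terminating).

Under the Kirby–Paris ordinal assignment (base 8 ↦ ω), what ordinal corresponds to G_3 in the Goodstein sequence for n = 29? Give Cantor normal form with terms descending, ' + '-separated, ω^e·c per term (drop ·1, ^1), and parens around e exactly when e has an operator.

i=0: 29 = 5^2 + 4 (b=5); 5→6: 6^2 + 4 = 40; 40−1 = 39
i=1: 39 = 6^2 + 3 (b=6); 6→7: 7^2 + 3 = 52; 52−1 = 51
i=2: 51 = 7^2 + 2 (b=7); 7→8: 8^2 + 2 = 66; 66−1 = 65
i=3: 65 = 8^2 + 1 (b=8); 8→9: 9^2 + 1 = 82; 82−1 = 81

ω^2 + 1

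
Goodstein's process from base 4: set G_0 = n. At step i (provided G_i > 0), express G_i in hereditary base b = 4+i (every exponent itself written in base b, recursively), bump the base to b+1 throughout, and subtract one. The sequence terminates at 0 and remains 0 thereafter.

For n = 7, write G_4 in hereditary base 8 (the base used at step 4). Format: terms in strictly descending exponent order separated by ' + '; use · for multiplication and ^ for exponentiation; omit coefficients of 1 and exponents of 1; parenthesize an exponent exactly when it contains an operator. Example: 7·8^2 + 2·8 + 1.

step 0: 7 = 4 + 3; sub 5 for 4: 5 + 3; = 8; G_1 = 8−1 = 7
step 1: 7 = 5 + 2; sub 6 for 5: 6 + 2; = 8; G_2 = 8−1 = 7
step 2: 7 = 6 + 1; sub 7 for 6: 7 + 1; = 8; G_3 = 8−1 = 7
step 3: 7 = 7; sub 8 for 7: 8; = 8; G_4 = 8−1 = 7
step 4: 7 = 7; sub 9 for 8: 7; = 7; G_5 = 7−1 = 6

7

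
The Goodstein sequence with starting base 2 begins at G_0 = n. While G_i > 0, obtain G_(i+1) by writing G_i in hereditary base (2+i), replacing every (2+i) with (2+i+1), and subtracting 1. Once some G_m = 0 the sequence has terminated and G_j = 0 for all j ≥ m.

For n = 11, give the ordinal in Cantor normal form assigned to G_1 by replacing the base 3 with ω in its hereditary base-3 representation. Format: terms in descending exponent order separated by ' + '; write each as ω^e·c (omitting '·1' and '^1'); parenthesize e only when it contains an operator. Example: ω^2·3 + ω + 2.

ω^(ω + 1) + ω

G_0 = 11. HB_2(11) = 2^(2 + 1) + 2 + 1. Bump = 85. G_1 = 84.
G_1 = 84. HB_3(84) = 3^(3 + 1) + 3. Bump = 1028. G_2 = 1027.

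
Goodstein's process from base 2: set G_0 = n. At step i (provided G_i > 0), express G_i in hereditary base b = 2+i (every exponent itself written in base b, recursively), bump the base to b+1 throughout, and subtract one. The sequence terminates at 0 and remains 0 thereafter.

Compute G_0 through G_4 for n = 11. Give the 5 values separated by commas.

11, 84, 1027, 15627, 279937

G_0=11  [base 2] 2^(2 + 1) + 2 + 1  →[2↦3]→  3^(3 + 1) + 3 + 1 = 85  −1 ⇒ G_1=84
G_1=84  [base 3] 3^(3 + 1) + 3  →[3↦4]→  4^(4 + 1) + 4 = 1028  −1 ⇒ G_2=1027
G_2=1027  [base 4] 4^(4 + 1) + 3  →[4↦5]→  5^(5 + 1) + 3 = 15628  −1 ⇒ G_3=15627
G_3=15627  [base 5] 5^(5 + 1) + 2  →[5↦6]→  6^(6 + 1) + 2 = 279938  −1 ⇒ G_4=279937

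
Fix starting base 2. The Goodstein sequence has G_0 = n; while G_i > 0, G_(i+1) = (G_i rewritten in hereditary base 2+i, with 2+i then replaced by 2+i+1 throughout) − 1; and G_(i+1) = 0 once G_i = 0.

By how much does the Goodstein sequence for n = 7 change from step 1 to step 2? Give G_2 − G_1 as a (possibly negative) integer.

G_0=7  [base 2] 2^2 + 2 + 1  →[2↦3]→  3^3 + 3 + 1 = 31  −1 ⇒ G_1=30
G_1=30  [base 3] 3^3 + 3  →[3↦4]→  4^4 + 4 = 260  −1 ⇒ G_2=259

229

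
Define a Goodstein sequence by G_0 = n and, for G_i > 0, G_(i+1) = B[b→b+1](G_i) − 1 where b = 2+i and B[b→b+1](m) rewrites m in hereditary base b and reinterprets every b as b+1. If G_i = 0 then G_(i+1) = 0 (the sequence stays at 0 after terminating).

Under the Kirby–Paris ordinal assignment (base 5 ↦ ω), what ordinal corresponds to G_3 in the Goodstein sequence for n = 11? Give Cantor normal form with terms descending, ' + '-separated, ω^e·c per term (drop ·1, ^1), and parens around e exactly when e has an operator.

ω^(ω + 1) + 2

G_0=11  [base 2] 2^(2 + 1) + 2 + 1  →[2↦3]→  3^(3 + 1) + 3 + 1 = 85  −1 ⇒ G_1=84
G_1=84  [base 3] 3^(3 + 1) + 3  →[3↦4]→  4^(4 + 1) + 4 = 1028  −1 ⇒ G_2=1027
G_2=1027  [base 4] 4^(4 + 1) + 3  →[4↦5]→  5^(5 + 1) + 3 = 15628  −1 ⇒ G_3=15627
G_3=15627  [base 5] 5^(5 + 1) + 2  →[5↦6]→  6^(6 + 1) + 2 = 279938  −1 ⇒ G_4=279937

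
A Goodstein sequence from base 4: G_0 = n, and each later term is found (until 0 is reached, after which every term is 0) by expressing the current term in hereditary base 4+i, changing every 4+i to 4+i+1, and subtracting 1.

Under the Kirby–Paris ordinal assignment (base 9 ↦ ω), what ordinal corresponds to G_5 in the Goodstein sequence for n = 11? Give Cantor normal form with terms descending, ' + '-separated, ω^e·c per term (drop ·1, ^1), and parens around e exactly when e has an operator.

(0) 11|_4 = 2·4 + 3 ↦ 2·5 + 3|_5 = 13 ⇒ 12
(1) 12|_5 = 2·5 + 2 ↦ 2·6 + 2|_6 = 14 ⇒ 13
(2) 13|_6 = 2·6 + 1 ↦ 2·7 + 1|_7 = 15 ⇒ 14
(3) 14|_7 = 2·7 ↦ 2·8|_8 = 16 ⇒ 15
(4) 15|_8 = 8 + 7 ↦ 9 + 7|_9 = 16 ⇒ 15
(5) 15|_9 = 9 + 6 ↦ 10 + 6|_10 = 16 ⇒ 15

ω + 6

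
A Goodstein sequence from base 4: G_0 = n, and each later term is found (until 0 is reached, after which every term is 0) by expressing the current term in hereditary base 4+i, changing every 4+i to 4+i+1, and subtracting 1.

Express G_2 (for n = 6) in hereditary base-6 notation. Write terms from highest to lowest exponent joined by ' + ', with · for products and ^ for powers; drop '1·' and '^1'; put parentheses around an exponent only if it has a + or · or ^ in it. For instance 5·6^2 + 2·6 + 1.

6

(0) 6|_4 = 4 + 2 ↦ 5 + 2|_5 = 7 ⇒ 6
(1) 6|_5 = 5 + 1 ↦ 6 + 1|_6 = 7 ⇒ 6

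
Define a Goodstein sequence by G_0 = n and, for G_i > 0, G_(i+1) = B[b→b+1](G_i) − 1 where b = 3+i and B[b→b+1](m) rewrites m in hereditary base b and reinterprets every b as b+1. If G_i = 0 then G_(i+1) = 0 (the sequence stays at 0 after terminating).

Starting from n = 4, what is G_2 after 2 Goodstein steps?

4

base 3: 4 = 3 + 1; at 4: 4 + 1 = 5; next = 4
base 4: 4 = 4; at 5: 5 = 5; next = 4
base 5: 4 = 4; at 6: 4 = 4; next = 3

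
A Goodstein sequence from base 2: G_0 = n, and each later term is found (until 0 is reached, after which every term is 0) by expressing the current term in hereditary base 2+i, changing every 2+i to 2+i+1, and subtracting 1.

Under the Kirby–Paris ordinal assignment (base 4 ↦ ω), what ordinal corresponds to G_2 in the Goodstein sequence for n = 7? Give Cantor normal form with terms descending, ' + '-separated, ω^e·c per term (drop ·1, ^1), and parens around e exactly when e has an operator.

G_0 = 7. HB_2(7) = 2^2 + 2 + 1. Bump = 31. G_1 = 30.
G_1 = 30. HB_3(30) = 3^3 + 3. Bump = 260. G_2 = 259.
G_2 = 259. HB_4(259) = 4^4 + 3. Bump = 3128. G_3 = 3127.

ω^ω + 3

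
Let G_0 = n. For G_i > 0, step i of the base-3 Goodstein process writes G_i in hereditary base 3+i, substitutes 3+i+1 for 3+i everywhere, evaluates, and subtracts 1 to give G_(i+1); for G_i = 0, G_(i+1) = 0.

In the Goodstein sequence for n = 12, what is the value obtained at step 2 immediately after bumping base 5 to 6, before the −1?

38

G_0=12  [base 3] 3^2 + 3  →[3↦4]→  4^2 + 4 = 20  −1 ⇒ G_1=19
G_1=19  [base 4] 4^2 + 3  →[4↦5]→  5^2 + 3 = 28  −1 ⇒ G_2=27
G_2=27  [base 5] 5^2 + 2  →[5↦6]→  6^2 + 2 = 38  −1 ⇒ G_3=37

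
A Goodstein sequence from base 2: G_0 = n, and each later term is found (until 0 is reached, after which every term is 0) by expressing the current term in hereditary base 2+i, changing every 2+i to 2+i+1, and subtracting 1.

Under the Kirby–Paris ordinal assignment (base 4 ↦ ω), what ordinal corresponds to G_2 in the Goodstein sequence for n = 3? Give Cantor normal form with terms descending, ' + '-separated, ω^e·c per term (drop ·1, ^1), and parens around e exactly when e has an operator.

3

G_0 = 3. HB_2(3) = 2 + 1. Bump = 4. G_1 = 3.
G_1 = 3. HB_3(3) = 3. Bump = 4. G_2 = 3.
G_2 = 3. HB_4(3) = 3. Bump = 3. G_3 = 2.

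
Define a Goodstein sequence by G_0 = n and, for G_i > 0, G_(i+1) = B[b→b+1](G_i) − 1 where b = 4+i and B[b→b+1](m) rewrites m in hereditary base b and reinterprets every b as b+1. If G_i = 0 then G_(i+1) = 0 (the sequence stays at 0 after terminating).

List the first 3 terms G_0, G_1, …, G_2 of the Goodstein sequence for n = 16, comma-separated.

16, 24, 27

base 4: 16 = 4^2; at 5: 5^2 = 25; next = 24
base 5: 24 = 4·5 + 4; at 6: 4·6 + 4 = 28; next = 27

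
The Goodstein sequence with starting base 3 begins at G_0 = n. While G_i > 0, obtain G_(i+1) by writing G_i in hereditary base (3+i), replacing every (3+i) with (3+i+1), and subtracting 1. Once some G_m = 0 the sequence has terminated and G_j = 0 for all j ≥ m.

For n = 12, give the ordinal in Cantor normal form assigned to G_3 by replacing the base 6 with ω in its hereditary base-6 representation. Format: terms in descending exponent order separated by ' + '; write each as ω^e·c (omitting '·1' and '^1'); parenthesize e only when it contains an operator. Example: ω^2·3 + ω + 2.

G_0 = 12. HB_3(12) = 3^2 + 3. Bump = 20. G_1 = 19.
G_1 = 19. HB_4(19) = 4^2 + 3. Bump = 28. G_2 = 27.
G_2 = 27. HB_5(27) = 5^2 + 2. Bump = 38. G_3 = 37.
G_3 = 37. HB_6(37) = 6^2 + 1. Bump = 50. G_4 = 49.

ω^2 + 1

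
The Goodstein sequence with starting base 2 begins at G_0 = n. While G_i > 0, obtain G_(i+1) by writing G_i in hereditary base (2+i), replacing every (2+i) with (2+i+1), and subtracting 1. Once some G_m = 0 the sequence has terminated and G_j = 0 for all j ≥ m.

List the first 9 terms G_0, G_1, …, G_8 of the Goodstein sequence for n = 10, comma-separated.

10, 83, 1025, 15625, 279935, 4215754, 84073323, 1937434592, 50000555551

step 0: 10 = 2^(2 + 1) + 2; sub 3 for 2: 3^(3 + 1) + 3; = 84; G_1 = 84−1 = 83
step 1: 83 = 3^(3 + 1) + 2; sub 4 for 3: 4^(4 + 1) + 2; = 1026; G_2 = 1026−1 = 1025
step 2: 1025 = 4^(4 + 1) + 1; sub 5 for 4: 5^(5 + 1) + 1; = 15626; G_3 = 15626−1 = 15625
step 3: 15625 = 5^(5 + 1); sub 6 for 5: 6^(6 + 1); = 279936; G_4 = 279936−1 = 279935
step 4: 279935 = 5·6^6 + 5·6^5 + 5·6^4 + 5·6^3 + 5·6^2 + 5·6 + 5; sub 7 for 6: 5·7^7 + 5·7^5 + 5·7^4 + 5·7^3 + 5·7^2 + 5·7 + 5; = 4215755; G_5 = 4215755−1 = 4215754
step 5: 4215754 = 5·7^7 + 5·7^5 + 5·7^4 + 5·7^3 + 5·7^2 + 5·7 + 4; sub 8 for 7: 5·8^8 + 5·8^5 + 5·8^4 + 5·8^3 + 5·8^2 + 5·8 + 4; = 84073324; G_6 = 84073324−1 = 84073323
step 6: 84073323 = 5·8^8 + 5·8^5 + 5·8^4 + 5·8^3 + 5·8^2 + 5·8 + 3; sub 9 for 8: 5·9^9 + 5·9^5 + 5·9^4 + 5·9^3 + 5·9^2 + 5·9 + 3; = 1937434593; G_7 = 1937434593−1 = 1937434592
step 7: 1937434592 = 5·9^9 + 5·9^5 + 5·9^4 + 5·9^3 + 5·9^2 + 5·9 + 2; sub 10 for 9: 5·10^10 + 5·10^5 + 5·10^4 + 5·10^3 + 5·10^2 + 5·10 + 2; = 50000555552; G_8 = 50000555552−1 = 50000555551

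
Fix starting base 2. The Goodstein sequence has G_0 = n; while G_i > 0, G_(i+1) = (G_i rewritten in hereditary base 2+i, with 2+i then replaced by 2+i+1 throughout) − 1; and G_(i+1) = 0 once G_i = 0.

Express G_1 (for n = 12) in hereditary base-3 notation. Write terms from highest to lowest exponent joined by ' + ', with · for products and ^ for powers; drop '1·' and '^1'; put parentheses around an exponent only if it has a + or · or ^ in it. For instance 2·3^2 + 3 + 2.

3^(3 + 1) + 2·3^2 + 2·3 + 2

base 2: 12 = 2^(2 + 1) + 2^2; at 3: 3^(3 + 1) + 3^3 = 108; next = 107
base 3: 107 = 3^(3 + 1) + 2·3^2 + 2·3 + 2; at 4: 4^(4 + 1) + 2·4^2 + 2·4 + 2 = 1066; next = 1065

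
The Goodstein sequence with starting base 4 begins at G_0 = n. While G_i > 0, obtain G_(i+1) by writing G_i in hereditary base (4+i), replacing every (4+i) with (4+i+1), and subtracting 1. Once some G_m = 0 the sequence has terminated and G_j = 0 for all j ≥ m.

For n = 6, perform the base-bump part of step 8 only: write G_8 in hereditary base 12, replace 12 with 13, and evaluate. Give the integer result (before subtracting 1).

1

(0) 6|_4 = 4 + 2 ↦ 5 + 2|_5 = 7 ⇒ 6
(1) 6|_5 = 5 + 1 ↦ 6 + 1|_6 = 7 ⇒ 6
(2) 6|_6 = 6 ↦ 7|_7 = 7 ⇒ 6
(3) 6|_7 = 6 ↦ 6|_8 = 6 ⇒ 5
(4) 5|_8 = 5 ↦ 5|_9 = 5 ⇒ 4
(5) 4|_9 = 4 ↦ 4|_10 = 4 ⇒ 3
(6) 3|_10 = 3 ↦ 3|_11 = 3 ⇒ 2
(7) 2|_11 = 2 ↦ 2|_12 = 2 ⇒ 1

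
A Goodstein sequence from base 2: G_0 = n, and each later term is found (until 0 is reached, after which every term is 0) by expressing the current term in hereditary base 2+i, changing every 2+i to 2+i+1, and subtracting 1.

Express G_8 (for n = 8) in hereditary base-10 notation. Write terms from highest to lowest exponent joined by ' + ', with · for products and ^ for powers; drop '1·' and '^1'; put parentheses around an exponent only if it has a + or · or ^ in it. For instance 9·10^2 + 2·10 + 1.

2·10^10 + 2·10^2 + 10 + 1

[0] 8 ≡ 2^(2 + 1) (base 2). Lift 3: 81. −1: 80.
[1] 80 ≡ 2·3^3 + 2·3^2 + 2·3 + 2 (base 3). Lift 4: 554. −1: 553.
[2] 553 ≡ 2·4^4 + 2·4^2 + 2·4 + 1 (base 4). Lift 5: 6311. −1: 6310.
[3] 6310 ≡ 2·5^5 + 2·5^2 + 2·5 (base 5). Lift 6: 93396. −1: 93395.
[4] 93395 ≡ 2·6^6 + 2·6^2 + 6 + 5 (base 6). Lift 7: 1647196. −1: 1647195.
[5] 1647195 ≡ 2·7^7 + 2·7^2 + 7 + 4 (base 7). Lift 8: 33554572. −1: 33554571.
[6] 33554571 ≡ 2·8^8 + 2·8^2 + 8 + 3 (base 8). Lift 9: 774841152. −1: 774841151.
[7] 774841151 ≡ 2·9^9 + 2·9^2 + 9 + 2 (base 9). Lift 10: 20000000212. −1: 20000000211.
[8] 20000000211 ≡ 2·10^10 + 2·10^2 + 10 + 1 (base 10). Lift 11: 570623341476. −1: 570623341475.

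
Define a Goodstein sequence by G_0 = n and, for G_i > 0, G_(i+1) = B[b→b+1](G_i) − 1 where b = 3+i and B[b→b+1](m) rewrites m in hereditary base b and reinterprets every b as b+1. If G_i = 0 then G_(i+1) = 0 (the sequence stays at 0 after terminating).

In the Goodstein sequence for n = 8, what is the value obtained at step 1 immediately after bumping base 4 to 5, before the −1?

G_0=8  [base 3] 2·3 + 2  →[3↦4]→  2·4 + 2 = 10  −1 ⇒ G_1=9
G_1=9  [base 4] 2·4 + 1  →[4↦5]→  2·5 + 1 = 11  −1 ⇒ G_2=10

11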